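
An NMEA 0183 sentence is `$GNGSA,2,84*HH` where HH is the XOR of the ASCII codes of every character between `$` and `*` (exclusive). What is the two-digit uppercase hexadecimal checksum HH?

62

XOR the ASCII codes of the payload characters:
  'G' = 0x47 → acc = 0x47
  'N' = 0x4E → acc = 0x09
  'G' = 0x47 → acc = 0x4E
  'S' = 0x53 → acc = 0x1D
  'A' = 0x41 → acc = 0x5C
  ',' = 0x2C → acc = 0x70
  '2' = 0x32 → acc = 0x42
  ',' = 0x2C → acc = 0x6E
  '8' = 0x38 → acc = 0x56
  '4' = 0x34 → acc = 0x62
Checksum = 0x62.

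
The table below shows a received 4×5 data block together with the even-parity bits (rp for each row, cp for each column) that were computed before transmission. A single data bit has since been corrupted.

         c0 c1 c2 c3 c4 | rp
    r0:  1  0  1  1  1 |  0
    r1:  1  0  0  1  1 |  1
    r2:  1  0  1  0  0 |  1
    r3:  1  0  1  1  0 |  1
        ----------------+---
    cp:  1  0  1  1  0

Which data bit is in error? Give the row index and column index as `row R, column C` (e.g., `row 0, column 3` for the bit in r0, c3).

row 2, column 0

Recompute each row's even parity and compare to rp:
  r0: data parity 0, sent rp 0 → ok
  r1: data parity 1, sent rp 1 → ok
  r2: data parity 0, sent rp 1 → mismatch
  r3: data parity 1, sent rp 1 → ok
Recompute each column's even parity and compare to cp:
  c0: data parity 0, sent cp 1 → mismatch
  c1: data parity 0, sent cp 0 → ok
  c2: data parity 1, sent cp 1 → ok
  c3: data parity 1, sent cp 1 → ok
  c4: data parity 0, sent cp 0 → ok
Exactly one row (r2) and one column (c0) fail → the flipped bit is at their intersection.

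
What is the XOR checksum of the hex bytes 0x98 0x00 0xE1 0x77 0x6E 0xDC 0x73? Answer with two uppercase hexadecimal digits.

CF

XOR the bytes together:
  start with 0x98
  0x98 ⊕ 0x00 = 0x98
  0x98 ⊕ 0xE1 = 0x79
  0x79 ⊕ 0x77 = 0x0E
  0x0E ⊕ 0x6E = 0x60
  0x60 ⊕ 0xDC = 0xBC
  0xBC ⊕ 0x73 = 0xCF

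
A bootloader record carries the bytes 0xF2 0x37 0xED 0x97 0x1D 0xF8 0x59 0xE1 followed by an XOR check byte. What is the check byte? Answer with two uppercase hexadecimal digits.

E2

XOR the bytes together:
  start with 0xF2
  0xF2 ⊕ 0x37 = 0xC5
  0xC5 ⊕ 0xED = 0x28
  0x28 ⊕ 0x97 = 0xBF
  0xBF ⊕ 0x1D = 0xA2
  0xA2 ⊕ 0xF8 = 0x5A
  0x5A ⊕ 0x59 = 0x03
  0x03 ⊕ 0xE1 = 0xE2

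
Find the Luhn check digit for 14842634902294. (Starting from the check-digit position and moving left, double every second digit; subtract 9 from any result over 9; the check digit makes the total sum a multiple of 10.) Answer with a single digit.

Partial digits right→left: 4 9 2 2 0 9 4 3 6 2 4 8 4 1
Double every second digit counting from the check-digit position (so the 1st, 3rd, 5th, ... of the partial from the right).
  doubled (with −9 where >9): 8 4 0 8 3 8 8 → sum 39
  kept as-is: 9 2 9 3 2 8 1 → sum 34
Total = 39 + 34 = 73.
Check digit = (10 − (73 mod 10)) mod 10 = 7.

7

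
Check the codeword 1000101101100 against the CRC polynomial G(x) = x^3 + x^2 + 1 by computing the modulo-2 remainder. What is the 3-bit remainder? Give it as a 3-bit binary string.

Modulo-2 division of 1000101101100 by 1101:
  pos 0: 1000 XOR 1101 = 0101
  pos 1: 1011 XOR 1101 = 0110
  pos 2: 1100 XOR 1101 = 0001
  pos 5: 1110 XOR 1101 = 0011
  pos 7: 1111 XOR 1101 = 0010
  pos 9: 1000 XOR 1101 = 0101
Remainder = 101 (nonzero — an error is detected).

101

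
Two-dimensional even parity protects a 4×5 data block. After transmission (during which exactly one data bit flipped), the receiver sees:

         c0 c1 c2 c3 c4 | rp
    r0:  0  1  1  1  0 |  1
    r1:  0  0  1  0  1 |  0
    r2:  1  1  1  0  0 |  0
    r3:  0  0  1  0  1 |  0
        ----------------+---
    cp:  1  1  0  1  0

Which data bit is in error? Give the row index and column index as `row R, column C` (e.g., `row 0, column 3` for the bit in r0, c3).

row 2, column 1

Recompute each row's even parity and compare to rp:
  r0: data parity 1, sent rp 1 → ok
  r1: data parity 0, sent rp 0 → ok
  r2: data parity 1, sent rp 0 → mismatch
  r3: data parity 0, sent rp 0 → ok
Recompute each column's even parity and compare to cp:
  c0: data parity 1, sent cp 1 → ok
  c1: data parity 0, sent cp 1 → mismatch
  c2: data parity 0, sent cp 0 → ok
  c3: data parity 1, sent cp 1 → ok
  c4: data parity 0, sent cp 0 → ok
Exactly one row (r2) and one column (c1) fail → the flipped bit is at their intersection.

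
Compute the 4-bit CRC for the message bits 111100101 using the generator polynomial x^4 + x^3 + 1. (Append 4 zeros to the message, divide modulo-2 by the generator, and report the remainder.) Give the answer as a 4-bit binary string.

Append 4 zeros: 1111001010000. Divide by 11001 (XOR where the leading bit is 1):
  pos 0: 11110 XOR 11001 = 00111
  pos 2: 11101 XOR 11001 = 00100
  pos 4: 10001 XOR 11001 = 01000
  pos 5: 10000 XOR 11001 = 01001
  pos 6: 10010 XOR 11001 = 01011
  pos 7: 10110 XOR 11001 = 01111
  pos 8: 11110 XOR 11001 = 00111
Remainder (last 4 bits) = 0111. This is the CRC / FCS.

0111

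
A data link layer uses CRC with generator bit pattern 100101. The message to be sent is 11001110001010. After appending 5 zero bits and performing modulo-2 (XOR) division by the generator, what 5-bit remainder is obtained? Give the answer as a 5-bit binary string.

11000

Append 5 zeros: 1100111000101000000. Divide by 100101 (XOR where the leading bit is 1):
  pos 0: 110011 XOR 100101 = 010110
  pos 1: 101101 XOR 100101 = 001000
  pos 3: 100000 XOR 100101 = 000101
  pos 6: 101010 XOR 100101 = 001111
  pos 8: 111110 XOR 100101 = 011011
  pos 9: 110110 XOR 100101 = 010011
  pos 10: 100110 XOR 100101 = 000011
Remainder (last 5 bits) = 11000. This is the CRC / FCS.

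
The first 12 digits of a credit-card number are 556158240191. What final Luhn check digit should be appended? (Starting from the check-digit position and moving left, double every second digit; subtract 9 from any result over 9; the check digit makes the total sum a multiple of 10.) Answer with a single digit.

1

Partial digits right→left: 1 9 1 0 4 2 8 5 1 6 5 5
Double every second digit counting from the check-digit position (so the 1st, 3rd, 5th, ... of the partial from the right).
  doubled (with −9 where >9): 2 2 8 7 2 1 → sum 22
  kept as-is: 9 0 2 5 6 5 → sum 27
Total = 22 + 27 = 49.
Check digit = (10 − (49 mod 10)) mod 10 = 1.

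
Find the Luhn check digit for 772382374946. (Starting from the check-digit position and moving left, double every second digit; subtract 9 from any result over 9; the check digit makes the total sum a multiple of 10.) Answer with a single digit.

Partial digits right→left: 6 4 9 4 7 3 2 8 3 2 7 7
Double every second digit counting from the check-digit position (so the 1st, 3rd, 5th, ... of the partial from the right).
  doubled (with −9 where >9): 3 9 5 4 6 5 → sum 32
  kept as-is: 4 4 3 8 2 7 → sum 28
Total = 32 + 28 = 60.
Check digit = (10 − (60 mod 10)) mod 10 = 0.

0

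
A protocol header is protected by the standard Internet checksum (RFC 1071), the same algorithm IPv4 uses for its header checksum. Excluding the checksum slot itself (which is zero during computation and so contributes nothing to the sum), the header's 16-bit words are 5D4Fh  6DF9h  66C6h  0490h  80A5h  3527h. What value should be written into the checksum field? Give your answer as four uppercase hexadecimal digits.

1394

One's-complement addition (fold any carry out of bit 15 back into bit 0):
  0x5D4F + 0x6DF9 = 0x0CB48
  0xCB48 + 0x66C6 = 0x1320E → wrap carry → 0x320F
  0x320F + 0x0490 = 0x0369F
  0x369F + 0x80A5 = 0x0B744
  0xB744 + 0x3527 = 0x0EC6B
One's-complement sum = 0xEC6B.
Checksum = ~0xEC6B & 0xFFFF = 0x1394.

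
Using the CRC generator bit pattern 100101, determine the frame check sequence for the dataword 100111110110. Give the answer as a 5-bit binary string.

11011

Append 5 zeros: 10011111011000000. Divide by 100101 (XOR where the leading bit is 1):
  pos 0: 100111 XOR 100101 = 000010
  pos 4: 101101 XOR 100101 = 001000
  pos 6: 100010 XOR 100101 = 000111
  pos 9: 111000 XOR 100101 = 011101
  pos 10: 111010 XOR 100101 = 011111
  pos 11: 111110 XOR 100101 = 011011
Remainder (last 5 bits) = 11011. This is the CRC / FCS.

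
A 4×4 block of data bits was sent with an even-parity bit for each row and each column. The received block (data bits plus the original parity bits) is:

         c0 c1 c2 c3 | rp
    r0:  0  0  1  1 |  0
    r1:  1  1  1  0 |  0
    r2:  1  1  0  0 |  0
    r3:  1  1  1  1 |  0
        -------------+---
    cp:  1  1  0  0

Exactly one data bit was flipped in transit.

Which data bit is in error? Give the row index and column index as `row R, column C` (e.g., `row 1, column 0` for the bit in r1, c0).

row 1, column 2

Recompute each row's even parity and compare to rp:
  r0: data parity 0, sent rp 0 → ok
  r1: data parity 1, sent rp 0 → mismatch
  r2: data parity 0, sent rp 0 → ok
  r3: data parity 0, sent rp 0 → ok
Recompute each column's even parity and compare to cp:
  c0: data parity 1, sent cp 1 → ok
  c1: data parity 1, sent cp 1 → ok
  c2: data parity 1, sent cp 0 → mismatch
  c3: data parity 0, sent cp 0 → ok
Exactly one row (r1) and one column (c2) fail → the flipped bit is at their intersection.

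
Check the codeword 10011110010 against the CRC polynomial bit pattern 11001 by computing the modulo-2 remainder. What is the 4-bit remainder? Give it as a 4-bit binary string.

Modulo-2 division of 10011110010 by 11001:
  pos 0: 10011 XOR 11001 = 01010
  pos 1: 10101 XOR 11001 = 01100
  pos 2: 11001 XOR 11001 = 00000
Remainder = 0010 (nonzero — an error is detected).

0010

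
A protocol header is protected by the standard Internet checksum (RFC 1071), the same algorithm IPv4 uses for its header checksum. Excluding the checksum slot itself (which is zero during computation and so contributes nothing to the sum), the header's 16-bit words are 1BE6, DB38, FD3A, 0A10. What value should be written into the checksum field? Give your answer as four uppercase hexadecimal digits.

0196

One's-complement addition (fold any carry out of bit 15 back into bit 0):
  0x1BE6 + 0xDB38 = 0x0F71E
  0xF71E + 0xFD3A = 0x1F458 → wrap carry → 0xF459
  0xF459 + 0x0A10 = 0x0FE69
One's-complement sum = 0xFE69.
Checksum = ~0xFE69 & 0xFFFF = 0x0196.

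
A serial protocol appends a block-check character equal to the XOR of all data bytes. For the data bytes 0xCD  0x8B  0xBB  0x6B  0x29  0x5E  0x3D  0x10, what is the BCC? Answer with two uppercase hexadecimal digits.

XOR the bytes together:
  start with 0xCD
  0xCD ⊕ 0x8B = 0x46
  0x46 ⊕ 0xBB = 0xFD
  0xFD ⊕ 0x6B = 0x96
  0x96 ⊕ 0x29 = 0xBF
  0xBF ⊕ 0x5E = 0xE1
  0xE1 ⊕ 0x3D = 0xDC
  0xDC ⊕ 0x10 = 0xCC

CC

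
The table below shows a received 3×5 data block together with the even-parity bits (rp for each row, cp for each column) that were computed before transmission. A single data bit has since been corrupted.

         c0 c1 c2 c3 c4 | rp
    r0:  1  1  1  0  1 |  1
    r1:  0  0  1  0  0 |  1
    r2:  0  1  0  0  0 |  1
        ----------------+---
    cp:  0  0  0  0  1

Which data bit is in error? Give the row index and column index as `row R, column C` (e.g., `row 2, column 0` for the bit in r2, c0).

row 0, column 0

Recompute each row's even parity and compare to rp:
  r0: data parity 0, sent rp 1 → mismatch
  r1: data parity 1, sent rp 1 → ok
  r2: data parity 1, sent rp 1 → ok
Recompute each column's even parity and compare to cp:
  c0: data parity 1, sent cp 0 → mismatch
  c1: data parity 0, sent cp 0 → ok
  c2: data parity 0, sent cp 0 → ok
  c3: data parity 0, sent cp 0 → ok
  c4: data parity 1, sent cp 1 → ok
Exactly one row (r0) and one column (c0) fail → the flipped bit is at their intersection.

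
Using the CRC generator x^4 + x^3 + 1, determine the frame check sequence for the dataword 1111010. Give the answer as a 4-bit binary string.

Append 4 zeros: 11110100000. Divide by 11001 (XOR where the leading bit is 1):
  pos 0: 11110 XOR 11001 = 00111
  pos 2: 11110 XOR 11001 = 00111
  pos 4: 11100 XOR 11001 = 00101
  pos 6: 10100 XOR 11001 = 01101
Remainder (last 4 bits) = 1101. This is the CRC / FCS.

1101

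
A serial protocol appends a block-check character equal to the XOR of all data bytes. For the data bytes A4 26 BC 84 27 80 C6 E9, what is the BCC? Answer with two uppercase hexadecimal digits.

32

XOR the bytes together:
  start with 0xA4
  0xA4 ⊕ 0x26 = 0x82
  0x82 ⊕ 0xBC = 0x3E
  0x3E ⊕ 0x84 = 0xBA
  0xBA ⊕ 0x27 = 0x9D
  0x9D ⊕ 0x80 = 0x1D
  0x1D ⊕ 0xC6 = 0xDB
  0xDB ⊕ 0xE9 = 0x32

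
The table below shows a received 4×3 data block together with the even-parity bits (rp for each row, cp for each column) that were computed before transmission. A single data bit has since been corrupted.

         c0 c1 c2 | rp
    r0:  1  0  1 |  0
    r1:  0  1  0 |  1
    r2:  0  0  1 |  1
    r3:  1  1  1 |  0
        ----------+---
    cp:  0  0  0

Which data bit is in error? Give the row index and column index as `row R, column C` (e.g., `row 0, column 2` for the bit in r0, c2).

row 3, column 2

Recompute each row's even parity and compare to rp:
  r0: data parity 0, sent rp 0 → ok
  r1: data parity 1, sent rp 1 → ok
  r2: data parity 1, sent rp 1 → ok
  r3: data parity 1, sent rp 0 → mismatch
Recompute each column's even parity and compare to cp:
  c0: data parity 0, sent cp 0 → ok
  c1: data parity 0, sent cp 0 → ok
  c2: data parity 1, sent cp 0 → mismatch
Exactly one row (r3) and one column (c2) fail → the flipped bit is at their intersection.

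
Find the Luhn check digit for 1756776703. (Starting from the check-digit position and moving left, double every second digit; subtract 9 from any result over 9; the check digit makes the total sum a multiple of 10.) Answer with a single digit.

7

Partial digits right→left: 3 0 7 6 7 7 6 5 7 1
Double every second digit counting from the check-digit position (so the 1st, 3rd, 5th, ... of the partial from the right).
  doubled (with −9 where >9): 6 5 5 3 5 → sum 24
  kept as-is: 0 6 7 5 1 → sum 19
Total = 24 + 19 = 43.
Check digit = (10 − (43 mod 10)) mod 10 = 7.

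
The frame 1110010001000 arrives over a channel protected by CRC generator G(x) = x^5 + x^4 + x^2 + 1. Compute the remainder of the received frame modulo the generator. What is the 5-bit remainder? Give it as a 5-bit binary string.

10110

Modulo-2 division of 1110010001000 by 110101:
  pos 0: 111001 XOR 110101 = 001100
  pos 2: 110000 XOR 110101 = 000101
  pos 5: 101010 XOR 110101 = 011111
  pos 6: 111110 XOR 110101 = 001011
Remainder = 10110 (nonzero — an error is detected).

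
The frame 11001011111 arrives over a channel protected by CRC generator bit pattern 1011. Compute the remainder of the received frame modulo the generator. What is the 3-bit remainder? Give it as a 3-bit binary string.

000

Modulo-2 division of 11001011111 by 1011:
  pos 0: 1100 XOR 1011 = 0111
  pos 1: 1111 XOR 1011 = 0100
  pos 2: 1000 XOR 1011 = 0011
  pos 4: 1111 XOR 1011 = 0100
  pos 5: 1001 XOR 1011 = 0010
  pos 7: 1011 XOR 1011 = 0000
Remainder = 000 (zero — the frame passes the CRC check).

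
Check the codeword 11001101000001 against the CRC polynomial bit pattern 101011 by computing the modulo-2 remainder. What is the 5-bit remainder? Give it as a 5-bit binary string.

00000

Modulo-2 division of 11001101000001 by 101011:
  pos 0: 110011 XOR 101011 = 011000
  pos 1: 110000 XOR 101011 = 011011
  pos 2: 110111 XOR 101011 = 011100
  pos 3: 111000 XOR 101011 = 010011
  pos 4: 100110 XOR 101011 = 001101
  pos 6: 110100 XOR 101011 = 011111
  pos 7: 111110 XOR 101011 = 010101
  pos 8: 101011 XOR 101011 = 000000
Remainder = 00000 (zero — the frame passes the CRC check).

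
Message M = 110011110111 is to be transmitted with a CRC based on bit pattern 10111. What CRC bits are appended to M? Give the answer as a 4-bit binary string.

1000

Append 4 zeros: 1100111101110000. Divide by 10111 (XOR where the leading bit is 1):
  pos 0: 11001 XOR 10111 = 01110
  pos 1: 11101 XOR 10111 = 01010
  pos 2: 10101 XOR 10111 = 00010
  pos 5: 10101 XOR 10111 = 00010
  pos 8: 10110 XOR 10111 = 00001
Remainder (last 4 bits) = 1000. This is the CRC / FCS.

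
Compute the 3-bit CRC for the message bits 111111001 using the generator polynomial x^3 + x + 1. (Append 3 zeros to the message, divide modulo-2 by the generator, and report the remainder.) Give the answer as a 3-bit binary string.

Append 3 zeros: 111111001000. Divide by 1011 (XOR where the leading bit is 1):
  pos 0: 1111 XOR 1011 = 0100
  pos 1: 1001 XOR 1011 = 0010
  pos 3: 1010 XOR 1011 = 0001
  pos 6: 1010 XOR 1011 = 0001
Remainder (last 3 bits) = 100. This is the CRC / FCS.

100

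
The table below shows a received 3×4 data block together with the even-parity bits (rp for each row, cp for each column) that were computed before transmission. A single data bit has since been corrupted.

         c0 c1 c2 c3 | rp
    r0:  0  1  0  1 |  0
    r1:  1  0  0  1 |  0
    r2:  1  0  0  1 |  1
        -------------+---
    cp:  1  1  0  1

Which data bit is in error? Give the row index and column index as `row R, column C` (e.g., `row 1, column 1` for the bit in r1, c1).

row 2, column 0

Recompute each row's even parity and compare to rp:
  r0: data parity 0, sent rp 0 → ok
  r1: data parity 0, sent rp 0 → ok
  r2: data parity 0, sent rp 1 → mismatch
Recompute each column's even parity and compare to cp:
  c0: data parity 0, sent cp 1 → mismatch
  c1: data parity 1, sent cp 1 → ok
  c2: data parity 0, sent cp 0 → ok
  c3: data parity 1, sent cp 1 → ok
Exactly one row (r2) and one column (c0) fail → the flipped bit is at their intersection.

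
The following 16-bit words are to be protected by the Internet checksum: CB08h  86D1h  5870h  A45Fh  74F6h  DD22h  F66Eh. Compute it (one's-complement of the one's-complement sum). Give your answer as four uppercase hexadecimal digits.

68CD

One's-complement addition (fold any carry out of bit 15 back into bit 0):
  0xCB08 + 0x86D1 = 0x151D9 → wrap carry → 0x51DA
  0x51DA + 0x5870 = 0x0AA4A
  0xAA4A + 0xA45F = 0x14EA9 → wrap carry → 0x4EAA
  0x4EAA + 0x74F6 = 0x0C3A0
  0xC3A0 + 0xDD22 = 0x1A0C2 → wrap carry → 0xA0C3
  0xA0C3 + 0xF66E = 0x19731 → wrap carry → 0x9732
One's-complement sum = 0x9732.
Checksum = ~0x9732 & 0xFFFF = 0x68CD.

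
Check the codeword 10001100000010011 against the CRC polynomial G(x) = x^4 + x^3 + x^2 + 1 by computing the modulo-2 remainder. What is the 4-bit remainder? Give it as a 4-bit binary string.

0000

Modulo-2 division of 10001100000010011 by 11101:
  pos 0: 10001 XOR 11101 = 01100
  pos 1: 11001 XOR 11101 = 00100
  pos 3: 10000 XOR 11101 = 01101
  pos 4: 11010 XOR 11101 = 00111
  pos 6: 11100 XOR 11101 = 00001
  pos 10: 10100 XOR 11101 = 01001
  pos 11: 10011 XOR 11101 = 01110
  pos 12: 11101 XOR 11101 = 00000
Remainder = 0000 (zero — the frame passes the CRC check).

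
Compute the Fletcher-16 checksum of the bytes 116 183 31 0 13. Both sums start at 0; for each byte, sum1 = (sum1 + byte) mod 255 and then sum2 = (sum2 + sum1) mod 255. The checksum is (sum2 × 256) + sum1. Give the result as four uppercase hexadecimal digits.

Running sums (mod 255):
  after byte 0 (116): sum1=116, sum2=116
  after byte 1 (183): sum1=44, sum2=160
  after byte 2 (31): sum1=75, sum2=235
  after byte 3 (0): sum1=75, sum2=55
  after byte 4 (13): sum1=88, sum2=143
Checksum = sum2·256 + sum1 = 143·256 + 88 = 36696 = 0x8F58.

8F58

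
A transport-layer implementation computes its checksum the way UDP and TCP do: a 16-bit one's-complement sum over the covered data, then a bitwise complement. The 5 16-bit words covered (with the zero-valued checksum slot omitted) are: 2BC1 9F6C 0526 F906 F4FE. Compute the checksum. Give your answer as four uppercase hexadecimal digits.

One's-complement addition (fold any carry out of bit 15 back into bit 0):
  0x2BC1 + 0x9F6C = 0x0CB2D
  0xCB2D + 0x0526 = 0x0D053
  0xD053 + 0xF906 = 0x1C959 → wrap carry → 0xC95A
  0xC95A + 0xF4FE = 0x1BE58 → wrap carry → 0xBE59
One's-complement sum = 0xBE59.
Checksum = ~0xBE59 & 0xFFFF = 0x41A6.

41A6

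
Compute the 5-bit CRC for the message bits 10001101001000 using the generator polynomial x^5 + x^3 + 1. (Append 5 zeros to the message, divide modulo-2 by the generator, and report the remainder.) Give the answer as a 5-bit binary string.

Append 5 zeros: 1000110100100000000. Divide by 101001 (XOR where the leading bit is 1):
  pos 0: 100011 XOR 101001 = 001010
  pos 2: 101001 XOR 101001 = 000000
  pos 10: 100000 XOR 101001 = 001001
  pos 12: 100100 XOR 101001 = 001101
Remainder (last 5 bits) = 11010. This is the CRC / FCS.

11010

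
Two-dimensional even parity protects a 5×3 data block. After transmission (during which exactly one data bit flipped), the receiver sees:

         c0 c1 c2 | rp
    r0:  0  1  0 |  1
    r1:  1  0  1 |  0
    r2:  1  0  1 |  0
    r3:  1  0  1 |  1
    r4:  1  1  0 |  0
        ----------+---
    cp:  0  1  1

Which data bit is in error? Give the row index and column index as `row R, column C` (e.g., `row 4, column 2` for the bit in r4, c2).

Recompute each row's even parity and compare to rp:
  r0: data parity 1, sent rp 1 → ok
  r1: data parity 0, sent rp 0 → ok
  r2: data parity 0, sent rp 0 → ok
  r3: data parity 0, sent rp 1 → mismatch
  r4: data parity 0, sent rp 0 → ok
Recompute each column's even parity and compare to cp:
  c0: data parity 0, sent cp 0 → ok
  c1: data parity 0, sent cp 1 → mismatch
  c2: data parity 1, sent cp 1 → ok
Exactly one row (r3) and one column (c1) fail → the flipped bit is at their intersection.

row 3, column 1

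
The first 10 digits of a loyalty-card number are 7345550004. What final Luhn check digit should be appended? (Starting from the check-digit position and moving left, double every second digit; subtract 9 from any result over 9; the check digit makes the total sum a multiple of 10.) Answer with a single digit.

8

Partial digits right→left: 4 0 0 0 5 5 5 4 3 7
Double every second digit counting from the check-digit position (so the 1st, 3rd, 5th, ... of the partial from the right).
  doubled (with −9 where >9): 8 0 1 1 6 → sum 16
  kept as-is: 0 0 5 4 7 → sum 16
Total = 16 + 16 = 32.
Check digit = (10 − (32 mod 10)) mod 10 = 8.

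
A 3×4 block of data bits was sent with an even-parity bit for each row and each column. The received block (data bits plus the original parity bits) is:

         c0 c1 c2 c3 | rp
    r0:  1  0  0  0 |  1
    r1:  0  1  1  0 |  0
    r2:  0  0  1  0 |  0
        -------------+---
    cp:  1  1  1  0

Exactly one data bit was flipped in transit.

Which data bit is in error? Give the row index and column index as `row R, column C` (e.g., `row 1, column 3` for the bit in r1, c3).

Recompute each row's even parity and compare to rp:
  r0: data parity 1, sent rp 1 → ok
  r1: data parity 0, sent rp 0 → ok
  r2: data parity 1, sent rp 0 → mismatch
Recompute each column's even parity and compare to cp:
  c0: data parity 1, sent cp 1 → ok
  c1: data parity 1, sent cp 1 → ok
  c2: data parity 0, sent cp 1 → mismatch
  c3: data parity 0, sent cp 0 → ok
Exactly one row (r2) and one column (c2) fail → the flipped bit is at their intersection.

row 2, column 2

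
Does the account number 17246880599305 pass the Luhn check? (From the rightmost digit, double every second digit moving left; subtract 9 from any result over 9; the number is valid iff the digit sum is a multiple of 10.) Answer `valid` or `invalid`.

From the right, keep odd positions and double even positions (subtract 9 from any doubled value over 9):
  doubled (positions 2,4,...): 0 9 1 7 3 4 2 → sum 26
  kept (positions 1,3,...): 5 3 9 0 8 4 7 → sum 36
Total = 62.
62 mod 10 = 2, so the number is invalid.

invalid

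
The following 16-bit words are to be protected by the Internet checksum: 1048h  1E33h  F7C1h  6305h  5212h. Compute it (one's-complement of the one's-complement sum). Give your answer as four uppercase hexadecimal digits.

One's-complement addition (fold any carry out of bit 15 back into bit 0):
  0x1048 + 0x1E33 = 0x02E7B
  0x2E7B + 0xF7C1 = 0x1263C → wrap carry → 0x263D
  0x263D + 0x6305 = 0x08942
  0x8942 + 0x5212 = 0x0DB54
One's-complement sum = 0xDB54.
Checksum = ~0xDB54 & 0xFFFF = 0x24AB.

24AB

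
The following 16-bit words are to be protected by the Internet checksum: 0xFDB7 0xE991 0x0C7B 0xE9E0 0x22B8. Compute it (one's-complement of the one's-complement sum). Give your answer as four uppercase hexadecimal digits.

One's-complement addition (fold any carry out of bit 15 back into bit 0):
  0xFDB7 + 0xE991 = 0x1E748 → wrap carry → 0xE749
  0xE749 + 0x0C7B = 0x0F3C4
  0xF3C4 + 0xE9E0 = 0x1DDA4 → wrap carry → 0xDDA5
  0xDDA5 + 0x22B8 = 0x1005D → wrap carry → 0x005E
One's-complement sum = 0x005E.
Checksum = ~0x005E & 0xFFFF = 0xFFA1.

FFA1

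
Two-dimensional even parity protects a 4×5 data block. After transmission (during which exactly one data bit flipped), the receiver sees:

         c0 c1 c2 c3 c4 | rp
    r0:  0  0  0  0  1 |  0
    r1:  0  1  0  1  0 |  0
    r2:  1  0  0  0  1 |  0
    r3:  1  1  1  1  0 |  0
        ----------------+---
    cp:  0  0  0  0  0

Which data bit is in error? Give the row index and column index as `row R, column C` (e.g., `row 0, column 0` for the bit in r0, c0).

Recompute each row's even parity and compare to rp:
  r0: data parity 1, sent rp 0 → mismatch
  r1: data parity 0, sent rp 0 → ok
  r2: data parity 0, sent rp 0 → ok
  r3: data parity 0, sent rp 0 → ok
Recompute each column's even parity and compare to cp:
  c0: data parity 0, sent cp 0 → ok
  c1: data parity 0, sent cp 0 → ok
  c2: data parity 1, sent cp 0 → mismatch
  c3: data parity 0, sent cp 0 → ok
  c4: data parity 0, sent cp 0 → ok
Exactly one row (r0) and one column (c2) fail → the flipped bit is at their intersection.

row 0, column 2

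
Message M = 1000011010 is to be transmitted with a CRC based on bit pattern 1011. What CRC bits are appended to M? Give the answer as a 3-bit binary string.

101

Append 3 zeros: 1000011010000. Divide by 1011 (XOR where the leading bit is 1):
  pos 0: 1000 XOR 1011 = 0011
  pos 2: 1101 XOR 1011 = 0110
  pos 3: 1101 XOR 1011 = 0110
  pos 4: 1100 XOR 1011 = 0111
  pos 5: 1111 XOR 1011 = 0100
  pos 6: 1000 XOR 1011 = 0011
  pos 8: 1100 XOR 1011 = 0111
  pos 9: 1110 XOR 1011 = 0101
Remainder (last 3 bits) = 101. This is the CRC / FCS.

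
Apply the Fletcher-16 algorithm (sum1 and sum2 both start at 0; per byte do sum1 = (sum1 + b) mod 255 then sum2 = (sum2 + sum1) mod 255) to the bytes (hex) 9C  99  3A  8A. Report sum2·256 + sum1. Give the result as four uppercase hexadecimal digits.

Running sums (mod 255):
  after byte 0 (9C): sum1=156, sum2=156
  after byte 1 (99): sum1=54, sum2=210
  after byte 2 (3A): sum1=112, sum2=67
  after byte 3 (8A): sum1=250, sum2=62
Checksum = sum2·256 + sum1 = 62·256 + 250 = 16122 = 0x3EFA.

3EFA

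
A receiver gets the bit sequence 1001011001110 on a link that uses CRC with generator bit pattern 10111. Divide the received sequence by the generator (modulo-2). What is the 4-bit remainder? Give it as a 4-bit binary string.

1110

Modulo-2 division of 1001011001110 by 10111:
  pos 0: 10010 XOR 10111 = 00101
  pos 2: 10111 XOR 10111 = 00000
Remainder = 1110 (nonzero — an error is detected).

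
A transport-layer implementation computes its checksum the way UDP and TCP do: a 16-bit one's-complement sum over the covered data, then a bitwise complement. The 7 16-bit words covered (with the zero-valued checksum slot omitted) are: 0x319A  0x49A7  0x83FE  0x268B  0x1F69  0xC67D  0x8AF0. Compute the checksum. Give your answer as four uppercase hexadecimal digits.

695D

One's-complement addition (fold any carry out of bit 15 back into bit 0):
  0x319A + 0x49A7 = 0x07B41
  0x7B41 + 0x83FE = 0x0FF3F
  0xFF3F + 0x268B = 0x125CA → wrap carry → 0x25CB
  0x25CB + 0x1F69 = 0x04534
  0x4534 + 0xC67D = 0x10BB1 → wrap carry → 0x0BB2
  0x0BB2 + 0x8AF0 = 0x096A2
One's-complement sum = 0x96A2.
Checksum = ~0x96A2 & 0xFFFF = 0x695D.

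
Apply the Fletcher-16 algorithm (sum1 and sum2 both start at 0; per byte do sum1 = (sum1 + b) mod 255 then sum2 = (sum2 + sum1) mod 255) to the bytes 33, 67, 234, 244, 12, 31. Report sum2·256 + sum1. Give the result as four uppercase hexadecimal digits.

D86F

Running sums (mod 255):
  after byte 0 (33): sum1=33, sum2=33
  after byte 1 (67): sum1=100, sum2=133
  after byte 2 (234): sum1=79, sum2=212
  after byte 3 (244): sum1=68, sum2=25
  after byte 4 (12): sum1=80, sum2=105
  after byte 5 (31): sum1=111, sum2=216
Checksum = sum2·256 + sum1 = 216·256 + 111 = 55407 = 0xD86F.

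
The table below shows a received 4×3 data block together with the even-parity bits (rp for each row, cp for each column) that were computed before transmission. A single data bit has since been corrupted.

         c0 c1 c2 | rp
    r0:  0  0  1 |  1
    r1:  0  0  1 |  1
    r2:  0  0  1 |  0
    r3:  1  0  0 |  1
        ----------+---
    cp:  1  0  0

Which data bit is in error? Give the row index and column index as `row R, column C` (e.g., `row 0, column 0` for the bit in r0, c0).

Recompute each row's even parity and compare to rp:
  r0: data parity 1, sent rp 1 → ok
  r1: data parity 1, sent rp 1 → ok
  r2: data parity 1, sent rp 0 → mismatch
  r3: data parity 1, sent rp 1 → ok
Recompute each column's even parity and compare to cp:
  c0: data parity 1, sent cp 1 → ok
  c1: data parity 0, sent cp 0 → ok
  c2: data parity 1, sent cp 0 → mismatch
Exactly one row (r2) and one column (c2) fail → the flipped bit is at their intersection.

row 2, column 2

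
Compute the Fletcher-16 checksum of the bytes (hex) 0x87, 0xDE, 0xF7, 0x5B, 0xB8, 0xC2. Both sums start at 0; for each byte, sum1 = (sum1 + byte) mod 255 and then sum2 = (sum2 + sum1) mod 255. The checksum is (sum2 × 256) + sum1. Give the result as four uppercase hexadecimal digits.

Running sums (mod 255):
  after byte 0 (0x87): sum1=135, sum2=135
  after byte 1 (0xDE): sum1=102, sum2=237
  after byte 2 (0xF7): sum1=94, sum2=76
  after byte 3 (0x5B): sum1=185, sum2=6
  after byte 4 (0xB8): sum1=114, sum2=120
  after byte 5 (0xC2): sum1=53, sum2=173
Checksum = sum2·256 + sum1 = 173·256 + 53 = 44341 = 0xAD35.

AD35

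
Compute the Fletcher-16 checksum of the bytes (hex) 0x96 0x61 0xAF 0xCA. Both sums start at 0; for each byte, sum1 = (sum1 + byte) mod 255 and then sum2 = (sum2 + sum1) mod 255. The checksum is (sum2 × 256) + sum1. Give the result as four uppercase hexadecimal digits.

Running sums (mod 255):
  after byte 0 (0x96): sum1=150, sum2=150
  after byte 1 (0x61): sum1=247, sum2=142
  after byte 2 (0xAF): sum1=167, sum2=54
  after byte 3 (0xCA): sum1=114, sum2=168
Checksum = sum2·256 + sum1 = 168·256 + 114 = 43122 = 0xA872.

A872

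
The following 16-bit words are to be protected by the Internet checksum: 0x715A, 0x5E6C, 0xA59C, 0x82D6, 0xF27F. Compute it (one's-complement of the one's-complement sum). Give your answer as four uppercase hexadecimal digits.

One's-complement addition (fold any carry out of bit 15 back into bit 0):
  0x715A + 0x5E6C = 0x0CFC6
  0xCFC6 + 0xA59C = 0x17562 → wrap carry → 0x7563
  0x7563 + 0x82D6 = 0x0F839
  0xF839 + 0xF27F = 0x1EAB8 → wrap carry → 0xEAB9
One's-complement sum = 0xEAB9.
Checksum = ~0xEAB9 & 0xFFFF = 0x1546.

1546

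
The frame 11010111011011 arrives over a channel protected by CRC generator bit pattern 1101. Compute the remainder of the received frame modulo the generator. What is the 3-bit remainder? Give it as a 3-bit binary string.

Modulo-2 division of 11010111011011 by 1101:
  pos 0: 1101 XOR 1101 = 0000
  pos 5: 1110 XOR 1101 = 0011
  pos 7: 1111 XOR 1101 = 0010
  pos 9: 1001 XOR 1101 = 0100
  pos 10: 1001 XOR 1101 = 0100
Remainder = 100 (nonzero — an error is detected).

100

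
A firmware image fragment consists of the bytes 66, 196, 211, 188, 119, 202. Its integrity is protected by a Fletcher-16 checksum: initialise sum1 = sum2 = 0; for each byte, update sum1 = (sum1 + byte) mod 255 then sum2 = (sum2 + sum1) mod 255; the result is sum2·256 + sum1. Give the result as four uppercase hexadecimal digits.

Running sums (mod 255):
  after byte 0 (66): sum1=66, sum2=66
  after byte 1 (196): sum1=7, sum2=73
  after byte 2 (211): sum1=218, sum2=36
  after byte 3 (188): sum1=151, sum2=187
  after byte 4 (119): sum1=15, sum2=202
  after byte 5 (202): sum1=217, sum2=164
Checksum = sum2·256 + sum1 = 164·256 + 217 = 42201 = 0xA4D9.

A4D9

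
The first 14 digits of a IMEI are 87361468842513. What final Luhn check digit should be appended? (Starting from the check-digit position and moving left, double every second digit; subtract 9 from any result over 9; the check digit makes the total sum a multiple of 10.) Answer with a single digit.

Partial digits right→left: 3 1 5 2 4 8 8 6 4 1 6 3 7 8
Double every second digit counting from the check-digit position (so the 1st, 3rd, 5th, ... of the partial from the right).
  doubled (with −9 where >9): 6 1 8 7 8 3 5 → sum 38
  kept as-is: 1 2 8 6 1 3 8 → sum 29
Total = 38 + 29 = 67.
Check digit = (10 − (67 mod 10)) mod 10 = 3.

3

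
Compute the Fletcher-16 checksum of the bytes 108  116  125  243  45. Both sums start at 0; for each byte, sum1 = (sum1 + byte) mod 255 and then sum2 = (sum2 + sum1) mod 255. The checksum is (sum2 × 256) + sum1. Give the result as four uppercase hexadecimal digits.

Running sums (mod 255):
  after byte 0 (108): sum1=108, sum2=108
  after byte 1 (116): sum1=224, sum2=77
  after byte 2 (125): sum1=94, sum2=171
  after byte 3 (243): sum1=82, sum2=253
  after byte 4 (45): sum1=127, sum2=125
Checksum = sum2·256 + sum1 = 125·256 + 127 = 32127 = 0x7D7F.

7D7F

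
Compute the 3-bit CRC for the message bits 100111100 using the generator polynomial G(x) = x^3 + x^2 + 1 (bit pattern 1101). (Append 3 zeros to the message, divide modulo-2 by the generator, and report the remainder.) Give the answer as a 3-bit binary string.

001

Append 3 zeros: 100111100000. Divide by 1101 (XOR where the leading bit is 1):
  pos 0: 1001 XOR 1101 = 0100
  pos 1: 1001 XOR 1101 = 0100
  pos 2: 1001 XOR 1101 = 0100
  pos 3: 1001 XOR 1101 = 0100
  pos 4: 1000 XOR 1101 = 0101
  pos 5: 1010 XOR 1101 = 0111
  pos 6: 1110 XOR 1101 = 0011
  pos 8: 1100 XOR 1101 = 0001
Remainder (last 3 bits) = 001. This is the CRC / FCS.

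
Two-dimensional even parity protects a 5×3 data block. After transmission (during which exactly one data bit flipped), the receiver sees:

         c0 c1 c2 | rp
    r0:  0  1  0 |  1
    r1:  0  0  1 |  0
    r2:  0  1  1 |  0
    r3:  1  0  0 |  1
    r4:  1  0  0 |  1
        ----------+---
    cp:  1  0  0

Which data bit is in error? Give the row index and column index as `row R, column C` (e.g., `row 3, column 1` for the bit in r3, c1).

Recompute each row's even parity and compare to rp:
  r0: data parity 1, sent rp 1 → ok
  r1: data parity 1, sent rp 0 → mismatch
  r2: data parity 0, sent rp 0 → ok
  r3: data parity 1, sent rp 1 → ok
  r4: data parity 1, sent rp 1 → ok
Recompute each column's even parity and compare to cp:
  c0: data parity 0, sent cp 1 → mismatch
  c1: data parity 0, sent cp 0 → ok
  c2: data parity 0, sent cp 0 → ok
Exactly one row (r1) and one column (c0) fail → the flipped bit is at their intersection.

row 1, column 0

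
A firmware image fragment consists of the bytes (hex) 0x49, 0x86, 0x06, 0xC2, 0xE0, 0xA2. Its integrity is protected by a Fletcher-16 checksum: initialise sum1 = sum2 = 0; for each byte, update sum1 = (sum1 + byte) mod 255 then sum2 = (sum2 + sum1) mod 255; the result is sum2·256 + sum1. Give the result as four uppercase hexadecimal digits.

Running sums (mod 255):
  after byte 0 (0x49): sum1=73, sum2=73
  after byte 1 (0x86): sum1=207, sum2=25
  after byte 2 (0x06): sum1=213, sum2=238
  after byte 3 (0xC2): sum1=152, sum2=135
  after byte 4 (0xE0): sum1=121, sum2=1
  after byte 5 (0xA2): sum1=28, sum2=29
Checksum = sum2·256 + sum1 = 29·256 + 28 = 7452 = 0x1D1C.

1D1C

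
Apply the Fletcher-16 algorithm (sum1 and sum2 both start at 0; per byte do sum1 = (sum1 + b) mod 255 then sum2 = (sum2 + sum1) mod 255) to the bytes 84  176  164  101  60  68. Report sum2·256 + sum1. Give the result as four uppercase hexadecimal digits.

EC8F

Running sums (mod 255):
  after byte 0 (84): sum1=84, sum2=84
  after byte 1 (176): sum1=5, sum2=89
  after byte 2 (164): sum1=169, sum2=3
  after byte 3 (101): sum1=15, sum2=18
  after byte 4 (60): sum1=75, sum2=93
  after byte 5 (68): sum1=143, sum2=236
Checksum = sum2·256 + sum1 = 236·256 + 143 = 60559 = 0xEC8F.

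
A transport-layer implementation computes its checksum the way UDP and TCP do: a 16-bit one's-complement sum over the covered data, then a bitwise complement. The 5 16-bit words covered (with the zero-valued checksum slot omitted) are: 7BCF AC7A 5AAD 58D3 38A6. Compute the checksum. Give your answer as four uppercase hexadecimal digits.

One's-complement addition (fold any carry out of bit 15 back into bit 0):
  0x7BCF + 0xAC7A = 0x12849 → wrap carry → 0x284A
  0x284A + 0x5AAD = 0x082F7
  0x82F7 + 0x58D3 = 0x0DBCA
  0xDBCA + 0x38A6 = 0x11470 → wrap carry → 0x1471
One's-complement sum = 0x1471.
Checksum = ~0x1471 & 0xFFFF = 0xEB8E.

EB8E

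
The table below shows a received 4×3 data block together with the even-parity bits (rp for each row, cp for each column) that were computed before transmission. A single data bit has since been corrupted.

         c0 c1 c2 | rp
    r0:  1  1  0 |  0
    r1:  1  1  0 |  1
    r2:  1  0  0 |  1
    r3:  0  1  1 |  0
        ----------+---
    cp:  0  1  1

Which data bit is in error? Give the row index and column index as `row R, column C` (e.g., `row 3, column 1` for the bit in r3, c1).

row 1, column 0

Recompute each row's even parity and compare to rp:
  r0: data parity 0, sent rp 0 → ok
  r1: data parity 0, sent rp 1 → mismatch
  r2: data parity 1, sent rp 1 → ok
  r3: data parity 0, sent rp 0 → ok
Recompute each column's even parity and compare to cp:
  c0: data parity 1, sent cp 0 → mismatch
  c1: data parity 1, sent cp 1 → ok
  c2: data parity 1, sent cp 1 → ok
Exactly one row (r1) and one column (c0) fail → the flipped bit is at their intersection.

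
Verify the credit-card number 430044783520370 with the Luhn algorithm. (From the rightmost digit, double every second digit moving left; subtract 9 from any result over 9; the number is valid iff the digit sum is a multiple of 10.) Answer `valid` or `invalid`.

valid

From the right, keep odd positions and double even positions (subtract 9 from any doubled value over 9):
  doubled (positions 2,4,...): 5 0 1 7 8 0 6 → sum 27
  kept (positions 1,3,...): 0 3 2 3 7 4 0 4 → sum 23
Total = 50.
50 mod 10 = 0, so the number is valid.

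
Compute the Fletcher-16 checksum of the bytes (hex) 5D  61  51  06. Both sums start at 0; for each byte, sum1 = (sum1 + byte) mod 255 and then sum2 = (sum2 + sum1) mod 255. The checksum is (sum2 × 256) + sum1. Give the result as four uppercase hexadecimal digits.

Running sums (mod 255):
  after byte 0 (5D): sum1=93, sum2=93
  after byte 1 (61): sum1=190, sum2=28
  after byte 2 (51): sum1=16, sum2=44
  after byte 3 (06): sum1=22, sum2=66
Checksum = sum2·256 + sum1 = 66·256 + 22 = 16918 = 0x4216.

4216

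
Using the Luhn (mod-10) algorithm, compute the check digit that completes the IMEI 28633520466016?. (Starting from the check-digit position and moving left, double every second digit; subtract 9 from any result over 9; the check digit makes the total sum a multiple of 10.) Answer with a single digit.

Partial digits right→left: 6 1 0 6 6 4 0 2 5 3 3 6 8 2
Double every second digit counting from the check-digit position (so the 1st, 3rd, 5th, ... of the partial from the right).
  doubled (with −9 where >9): 3 0 3 0 1 6 7 → sum 20
  kept as-is: 1 6 4 2 3 6 2 → sum 24
Total = 20 + 24 = 44.
Check digit = (10 − (44 mod 10)) mod 10 = 6.

6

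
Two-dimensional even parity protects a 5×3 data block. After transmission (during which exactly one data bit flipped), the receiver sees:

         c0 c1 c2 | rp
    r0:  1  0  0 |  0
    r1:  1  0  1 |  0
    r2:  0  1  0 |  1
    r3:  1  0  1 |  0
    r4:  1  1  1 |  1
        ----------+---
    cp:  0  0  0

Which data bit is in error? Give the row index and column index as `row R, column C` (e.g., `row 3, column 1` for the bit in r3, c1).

Recompute each row's even parity and compare to rp:
  r0: data parity 1, sent rp 0 → mismatch
  r1: data parity 0, sent rp 0 → ok
  r2: data parity 1, sent rp 1 → ok
  r3: data parity 0, sent rp 0 → ok
  r4: data parity 1, sent rp 1 → ok
Recompute each column's even parity and compare to cp:
  c0: data parity 0, sent cp 0 → ok
  c1: data parity 0, sent cp 0 → ok
  c2: data parity 1, sent cp 0 → mismatch
Exactly one row (r0) and one column (c2) fail → the flipped bit is at their intersection.

row 0, column 2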